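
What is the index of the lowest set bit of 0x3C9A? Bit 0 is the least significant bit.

0x3C9A = 11110010011010
Trailing zeros: 1, so the lowest set bit is bit 1 (value 2).

1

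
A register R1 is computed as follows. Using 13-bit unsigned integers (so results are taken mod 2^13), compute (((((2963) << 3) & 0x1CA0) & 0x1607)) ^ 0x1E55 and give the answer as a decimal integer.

2963 = 0101110010011
→ << 3 (mod 2^13) → 1110010011000 = 7320
0x1CA0 = 1110010100000
→ & → 1110010000000 = 7296
0x1607 = 1011000000111
→ & → 1010000000000 = 5120
0x1E55 = 1111001010101
→ ^ → 0101001010101 = 2645

2645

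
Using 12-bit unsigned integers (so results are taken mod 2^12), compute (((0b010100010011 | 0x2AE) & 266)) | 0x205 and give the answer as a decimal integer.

0b010100010011 = 010100010011
0x2AE = 001010101110
→ | → 011110111111 = 1983
266 = 000100001010
→ & → 000100001010 = 266
0x205 = 001000000101
→ | → 001100001111 = 783

783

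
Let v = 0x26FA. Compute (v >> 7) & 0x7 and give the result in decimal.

5

v = 10011011111010
Shift right by 7: 1001101
Mask low 3 bits: 101 = 5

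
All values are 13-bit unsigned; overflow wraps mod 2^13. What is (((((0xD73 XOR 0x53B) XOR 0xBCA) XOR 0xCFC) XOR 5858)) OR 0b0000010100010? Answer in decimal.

6590

0xD73 = 0110101110011
0x53B = 0010100111011
→ XOR → 0100001001000 = 2120
0xBCA = 0101111001010
→ XOR → 0001110000010 = 898
0xCFC = 0110011111100
→ XOR → 0111101111110 = 3966
5858 = 1011011100010
→ XOR → 1100110011100 = 6556
0b0000010100010 = 0000010100010
→ OR → 1100110111110 = 6590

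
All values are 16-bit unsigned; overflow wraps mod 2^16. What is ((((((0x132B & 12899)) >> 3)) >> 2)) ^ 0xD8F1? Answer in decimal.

0x132B = 0001001100101011
12899 = 0011001001100011
→ & → 0001001000100011 = 4643
→ >> 3 → 0000001001000100 = 580
→ >> 2 → 0000000010010001 = 145
0xD8F1 = 1101100011110001
→ ^ → 1101100001100000 = 55392

55392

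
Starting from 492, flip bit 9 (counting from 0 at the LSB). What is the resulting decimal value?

1004

x = 00111101100
bit 9 is currently 0; toggle it via x ^ (1 << 9) = x ^ 512
→ 01111101100 = 1004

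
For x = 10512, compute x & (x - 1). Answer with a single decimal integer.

10496

x = 10100100010000 = 10512
x - 1 = 10100100001111
AND   = 10100100000000 = 10496
(x & (x - 1) clears the lowest set bit of x.)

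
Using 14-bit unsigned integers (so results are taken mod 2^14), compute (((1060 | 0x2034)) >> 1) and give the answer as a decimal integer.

1060 = 00010000100100
0x2034 = 10000000110100
→ | → 10010000110100 = 9268
→ >> 1 → 01001000011010 = 4634

4634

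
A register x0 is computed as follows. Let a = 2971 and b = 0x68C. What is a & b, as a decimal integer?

648

2971 = 101110011011
0x68C = 011010001100
AND → 001010001000 = 648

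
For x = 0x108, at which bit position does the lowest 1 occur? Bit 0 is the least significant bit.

0x108 = 100001000
Trailing zeros: 3, so the lowest set bit is bit 3 (value 8).

3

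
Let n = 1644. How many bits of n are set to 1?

1644 = 11001101100
Count the 1s: 1 + 1 + 1 + 1 + 1 + 1 = 6

6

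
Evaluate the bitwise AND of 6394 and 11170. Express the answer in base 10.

2210

6394 = 01100011111010
11170 = 10101110100010
AND → 00100010100010 = 2210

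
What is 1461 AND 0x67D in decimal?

1461 = 10110110101
0x67D = 11001111101
AND → 10000110101 = 1077

1077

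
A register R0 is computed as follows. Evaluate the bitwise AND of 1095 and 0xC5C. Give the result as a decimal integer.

1092

1095 = 010001000111
0xC5C = 110001011100
AND → 010001000100 = 1092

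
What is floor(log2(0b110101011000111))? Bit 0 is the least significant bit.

0b110101011000111 = 110101011000111
The topmost 1 is at position 14 (since 2^14 = 16384 ≤ 27335 < 32768).

14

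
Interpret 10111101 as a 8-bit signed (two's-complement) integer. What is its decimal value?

-67

pattern = 10111101 (MSB is 1 ⇒ negative)
Invert: 01000010, add 1 → 01000011 = 67, so the value is -67.
(Equivalently: 189 - 2^8 = 189 - 256 = -67.)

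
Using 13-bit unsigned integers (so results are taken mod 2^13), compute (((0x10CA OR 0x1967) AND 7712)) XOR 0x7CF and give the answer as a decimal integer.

8175

0x10CA = 1000011001010
0x1967 = 1100101100111
→ OR → 1100111101111 = 6639
7712 = 1111000100000
→ AND → 1100000100000 = 6176
0x7CF = 0011111001111
→ XOR → 1111111101111 = 8175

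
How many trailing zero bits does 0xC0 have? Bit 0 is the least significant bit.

6

0xC0 = 11000000
Trailing zeros: 6, so the lowest set bit is bit 6 (value 64).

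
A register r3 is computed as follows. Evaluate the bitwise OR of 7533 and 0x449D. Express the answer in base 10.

24061

7533 = 001110101101101
0x449D = 100010010011101
 OR → 101110111111101 = 24061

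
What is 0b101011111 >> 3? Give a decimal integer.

43

x = 101011111
shift right by 3 → 000101011 = 43
(equivalently, floor(351 / 8))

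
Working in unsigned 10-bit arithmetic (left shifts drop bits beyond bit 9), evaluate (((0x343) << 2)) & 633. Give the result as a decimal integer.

0x343 = 1101000011
→ << 2 (mod 2^10) → 0100001100 = 268
633 = 1001111001
→ & → 0000001000 = 8

8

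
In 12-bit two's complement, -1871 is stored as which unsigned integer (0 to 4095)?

1871 in 12 bits: 011101001111
Invert: 100010110000
Add 1:  100010110001 = 2225
(Check: 2^12 - 1871 = 4096 - 1871 = 2225.)

2225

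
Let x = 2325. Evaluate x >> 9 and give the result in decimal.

4

2325 = 100100010101
shift right by 9 → 000000000100 = 4
(equivalently, floor(2325 / 512))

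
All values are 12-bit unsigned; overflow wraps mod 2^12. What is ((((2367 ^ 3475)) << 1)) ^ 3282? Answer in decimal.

2367 = 100100111111
3475 = 110110010011
→ ^ → 010010101100 = 1196
→ << 1 (mod 2^12) → 100101011000 = 2392
3282 = 110011010010
→ ^ → 010110001010 = 1418

1418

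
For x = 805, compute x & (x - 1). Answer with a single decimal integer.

804

x = 1100100101 = 805
x - 1 = 1100100100
AND   = 1100100100 = 804
(x & (x - 1) clears the lowest set bit of x.)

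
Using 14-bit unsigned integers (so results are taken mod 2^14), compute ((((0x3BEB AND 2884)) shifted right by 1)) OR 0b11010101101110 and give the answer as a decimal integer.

0x3BEB = 11101111101011
2884 = 00101101000100
→ AND → 00101101000000 = 2880
→ shifted right by 1 → 00010110100000 = 1440
0b11010101101110 = 11010101101110
→ OR → 11010111101110 = 13806

13806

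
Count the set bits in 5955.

7

5955 = 1011101000011
Count the 1s: 1 + 1 + 1 + 1 + 1 + 1 + 1 = 7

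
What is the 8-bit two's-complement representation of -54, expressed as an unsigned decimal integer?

202

54 in 8 bits: 00110110
Invert: 11001001
Add 1:  11001010 = 202
(Check: 2^8 - 54 = 256 - 54 = 202.)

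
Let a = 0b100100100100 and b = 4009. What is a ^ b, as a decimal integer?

1677

a = 100100100100
4009 = 111110101001
XOR → 011010001101 = 1677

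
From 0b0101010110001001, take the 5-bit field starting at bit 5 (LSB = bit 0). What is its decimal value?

12

v = 0101010110001001
Shift right by 5: 01010101100
Mask low 5 bits: 01100 = 12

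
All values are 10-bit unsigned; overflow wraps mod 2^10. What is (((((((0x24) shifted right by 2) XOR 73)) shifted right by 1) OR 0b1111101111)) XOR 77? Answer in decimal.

0x24 = 0000100100
→ shifted right by 2 → 0000001001 = 9
73 = 0001001001
→ XOR → 0001000000 = 64
→ shifted right by 1 → 0000100000 = 32
0b1111101111 = 1111101111
→ OR → 1111101111 = 1007
77 = 0001001101
→ XOR → 1110100010 = 930

930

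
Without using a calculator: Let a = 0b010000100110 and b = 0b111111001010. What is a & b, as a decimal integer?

1026

a = 010000100110
b = 111111001010
AND → 010000000010 = 1026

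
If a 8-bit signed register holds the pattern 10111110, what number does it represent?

pattern = 10111110 (MSB is 1 ⇒ negative)
Invert: 01000001, add 1 → 01000010 = 66, so the value is -66.
(Equivalently: 190 - 2^8 = 190 - 256 = -66.)

-66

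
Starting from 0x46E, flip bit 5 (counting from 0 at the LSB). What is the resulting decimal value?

x = 0010001101110
bit 5 is currently 1; toggle it via x ^ (1 << 5) = x ^ 32
→ 0010001001110 = 1102

1102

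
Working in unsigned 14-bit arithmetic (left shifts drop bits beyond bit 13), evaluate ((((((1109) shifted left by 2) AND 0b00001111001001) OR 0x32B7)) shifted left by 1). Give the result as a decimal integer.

1109 = 00010001010101
→ shifted left by 2 (mod 2^14) → 01000101010100 = 4436
0b00001111001001 = 00001111001001
→ AND → 00000101000000 = 320
0x32B7 = 11001010110111
→ OR → 11001111110111 = 13303
→ shifted left by 1 (mod 2^14) → 10011111101110 = 10222

10222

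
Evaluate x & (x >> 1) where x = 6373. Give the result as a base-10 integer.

x = 1100011100101 = 6373
x>>1 = 0110001110010
AND  = 0100001100000 = 2144
(x & (x >> 1) has a 1 wherever x has two consecutive 1 bits.)

2144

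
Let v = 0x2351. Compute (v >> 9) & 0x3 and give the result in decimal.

1

v = 10001101010001
Shift right by 9: 10001
Mask low 2 bits: 01 = 1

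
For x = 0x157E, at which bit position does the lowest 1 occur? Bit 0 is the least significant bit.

0x157E = 1010101111110
Trailing zeros: 1, so the lowest set bit is bit 1 (value 2).

1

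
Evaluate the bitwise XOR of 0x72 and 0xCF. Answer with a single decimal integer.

189

0x72 = 01110010
0xCF = 11001111
XOR → 10111101 = 189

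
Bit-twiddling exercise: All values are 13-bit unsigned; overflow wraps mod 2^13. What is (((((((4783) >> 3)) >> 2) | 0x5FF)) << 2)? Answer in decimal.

6140

4783 = 1001010101111
→ >> 3 → 0001001010101 = 597
→ >> 2 → 0000010010101 = 149
0x5FF = 0010111111111
→ | → 0010111111111 = 1535
→ << 2 (mod 2^13) → 1011111111100 = 6140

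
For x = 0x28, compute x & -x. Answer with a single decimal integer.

8

x = 101000 = 40
-x (two's complement) = …011000
AND   = 001000 = 8
(x & -x isolates the lowest set bit of x.)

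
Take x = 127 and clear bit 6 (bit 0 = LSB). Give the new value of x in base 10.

63

x = 01111111
bit 6 is currently 1; clear it via x & ~(1 << 6) = x & ~64
→ 00111111 = 63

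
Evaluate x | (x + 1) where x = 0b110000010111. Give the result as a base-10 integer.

3103

x = 110000010111 = 3095
x + 1 = 110000011000
OR    = 110000011111 = 3103
(x | (x + 1) sets the lowest cleared bit.)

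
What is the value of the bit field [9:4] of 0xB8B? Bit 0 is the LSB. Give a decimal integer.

v = 101110001011
Shift right by 4: 10111000
Mask low 6 bits: 111000 = 56

56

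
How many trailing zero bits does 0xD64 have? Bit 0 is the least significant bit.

0xD64 = 110101100100
Trailing zeros: 2, so the lowest set bit is bit 2 (value 4).

2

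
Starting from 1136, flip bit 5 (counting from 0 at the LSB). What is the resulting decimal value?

x = 10001110000
bit 5 is currently 1; toggle it via x ^ (1 << 5) = x ^ 32
→ 10001010000 = 1104

1104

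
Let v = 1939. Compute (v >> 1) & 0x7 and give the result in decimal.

v = 00011110010011
Shift right by 1: 0001111001001
Mask low 3 bits: 001 = 1

1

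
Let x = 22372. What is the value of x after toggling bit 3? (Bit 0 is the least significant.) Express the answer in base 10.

x = 0101011101100100
bit 3 is currently 0; toggle it via x ^ (1 << 3) = x ^ 8
→ 0101011101101100 = 22380

22380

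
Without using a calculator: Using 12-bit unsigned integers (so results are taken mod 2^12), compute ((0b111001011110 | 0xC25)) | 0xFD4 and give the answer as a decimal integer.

4095

0b111001011110 = 111001011110
0xC25 = 110000100101
→ | → 111001111111 = 3711
0xFD4 = 111111010100
→ | → 111111111111 = 4095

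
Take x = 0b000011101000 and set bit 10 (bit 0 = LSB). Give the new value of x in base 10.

x = 000011101000
bit 10 is currently 0; set it via x | (1 << 10) = x | 1024
→ 010011101000 = 1256

1256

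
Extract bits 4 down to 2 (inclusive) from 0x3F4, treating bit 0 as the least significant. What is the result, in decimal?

5

v = 1111110100
Shift right by 2: 11111101
Mask low 3 bits: 101 = 5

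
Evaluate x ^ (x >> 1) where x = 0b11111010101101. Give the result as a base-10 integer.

x = 11111010101101 = 16045
x>>1 = 01111101010110
XOR  = 10000111111011 = 8699
(x ^ (x >> 1) gives the standard binary-reflected Gray code of x.)

8699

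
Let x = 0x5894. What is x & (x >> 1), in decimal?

x = 101100010010100 = 22676
x>>1 = 010110001001010
AND  = 000100000000000 = 2048
(x & (x >> 1) has a 1 wherever x has two consecutive 1 bits.)

2048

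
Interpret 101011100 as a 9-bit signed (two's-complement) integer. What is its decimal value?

pattern = 101011100 (MSB is 1 ⇒ negative)
Invert: 010100011, add 1 → 010100100 = 164, so the value is -164.
(Equivalently: 348 - 2^9 = 348 - 512 = -164.)

-164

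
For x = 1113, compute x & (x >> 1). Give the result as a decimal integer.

8

x = 10001011001 = 1113
x>>1 = 01000101100
AND  = 00000001000 = 8
(x & (x >> 1) has a 1 wherever x has two consecutive 1 bits.)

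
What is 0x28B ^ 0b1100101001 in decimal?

0x28B = 1010001011
b = 1100101001
XOR → 0110100010 = 418

418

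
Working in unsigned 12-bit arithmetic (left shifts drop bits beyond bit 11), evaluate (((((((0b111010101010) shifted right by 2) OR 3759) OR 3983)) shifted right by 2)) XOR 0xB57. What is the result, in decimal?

0b111010101010 = 111010101010
→ shifted right by 2 → 001110101010 = 938
3759 = 111010101111
→ OR → 111110101111 = 4015
3983 = 111110001111
→ OR → 111110101111 = 4015
→ shifted right by 2 → 001111101011 = 1003
0xB57 = 101101010111
→ XOR → 100010111100 = 2236

2236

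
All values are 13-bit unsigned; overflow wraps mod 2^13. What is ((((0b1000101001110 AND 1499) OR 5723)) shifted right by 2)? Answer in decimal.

1494

0b1000101001110 = 1000101001110
1499 = 0010111011011
→ AND → 0000101001010 = 330
5723 = 1011001011011
→ OR → 1011101011011 = 5979
→ shifted right by 2 → 0010111010110 = 1494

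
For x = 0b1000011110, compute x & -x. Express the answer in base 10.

x = 1000011110 = 542
-x (two's complement) = …0111100010
AND   = 0000000010 = 2
(x & -x isolates the lowest set bit of x.)

2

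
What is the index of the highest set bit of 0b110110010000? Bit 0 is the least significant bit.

0b110110010000 = 110110010000
The topmost 1 is at position 11 (since 2^11 = 2048 ≤ 3472 < 4096).

11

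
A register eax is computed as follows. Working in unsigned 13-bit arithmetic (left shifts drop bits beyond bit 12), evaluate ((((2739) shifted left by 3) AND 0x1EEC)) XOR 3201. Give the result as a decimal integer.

2739 = 0101010110011
→ shifted left by 3 (mod 2^13) → 1010110011000 = 5528
0x1EEC = 1111011101100
→ AND → 1010010001000 = 5256
3201 = 0110010000001
→ XOR → 1100000001001 = 6153

6153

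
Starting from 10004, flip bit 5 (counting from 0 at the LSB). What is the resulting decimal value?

x = 10011100010100
bit 5 is currently 0; toggle it via x ^ (1 << 5) = x ^ 32
→ 10011100110100 = 10036

10036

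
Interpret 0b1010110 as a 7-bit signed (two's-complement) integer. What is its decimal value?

-42

pattern = 1010110 (MSB is 1 ⇒ negative)
Invert: 0101001, add 1 → 0101010 = 42, so the value is -42.
(Equivalently: 86 - 2^7 = 86 - 128 = -42.)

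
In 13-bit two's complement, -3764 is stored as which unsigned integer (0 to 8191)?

4428

3764 in 13 bits: 0111010110100
Invert: 1000101001011
Add 1:  1000101001100 = 4428
(Check: 2^13 - 3764 = 8192 - 3764 = 4428.)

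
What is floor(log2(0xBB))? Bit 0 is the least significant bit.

0xBB = 10111011
The topmost 1 is at position 7 (since 2^7 = 128 ≤ 187 < 256).

7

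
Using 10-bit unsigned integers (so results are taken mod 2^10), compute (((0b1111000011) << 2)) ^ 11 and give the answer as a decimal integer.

775

0b1111000011 = 1111000011
→ << 2 (mod 2^10) → 1100001100 = 780
11 = 0000001011
→ ^ → 1100000111 = 775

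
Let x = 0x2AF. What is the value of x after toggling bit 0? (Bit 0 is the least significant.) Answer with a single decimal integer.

x = 0001010101111
bit 0 is currently 1; toggle it via x ^ (1 << 0) = x ^ 1
→ 0001010101110 = 686

686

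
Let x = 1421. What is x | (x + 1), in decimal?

x = 10110001101 = 1421
x + 1 = 10110001110
OR    = 10110001111 = 1423
(x | (x + 1) sets the lowest cleared bit.)

1423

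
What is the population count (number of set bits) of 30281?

30281 = 111011001001001
Count the 1s: 1 + 1 + 1 + 1 + 1 + 1 + 1 + 1 = 8

8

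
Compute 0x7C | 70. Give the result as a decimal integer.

0x7C = 1111100
70 = 1000110
 OR → 1111110 = 126

126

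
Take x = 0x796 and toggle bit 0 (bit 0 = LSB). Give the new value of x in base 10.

x = 011110010110
bit 0 is currently 0; toggle it via x ^ (1 << 0) = x ^ 1
→ 011110010111 = 1943

1943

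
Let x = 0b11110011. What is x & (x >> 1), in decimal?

113

x = 11110011 = 243
x>>1 = 01111001
AND  = 01110001 = 113
(x & (x >> 1) has a 1 wherever x has two consecutive 1 bits.)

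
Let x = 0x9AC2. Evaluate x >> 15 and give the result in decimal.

1

0x9AC2 = 1001101011000010
shift right by 15 → 0000000000000001 = 1
(equivalently, floor(39618 / 32768))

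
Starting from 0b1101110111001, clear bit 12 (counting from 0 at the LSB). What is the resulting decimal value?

3001

x = 1101110111001
bit 12 is currently 1; clear it via x & ~(1 << 12) = x & ~4096
→ 0101110111001 = 3001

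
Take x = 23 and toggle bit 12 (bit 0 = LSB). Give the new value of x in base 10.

x = 0000000010111
bit 12 is currently 0; toggle it via x ^ (1 << 12) = x ^ 4096
→ 1000000010111 = 4119

4119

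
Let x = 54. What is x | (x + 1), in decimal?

55

x = 110110 = 54
x + 1 = 110111
OR    = 110111 = 55
(x | (x + 1) sets the lowest cleared bit.)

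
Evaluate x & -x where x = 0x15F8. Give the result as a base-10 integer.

8

x = 1010111111000 = 5624
-x (two's complement) = …0101000001000
AND   = 0000000001000 = 8
(x & -x isolates the lowest set bit of x.)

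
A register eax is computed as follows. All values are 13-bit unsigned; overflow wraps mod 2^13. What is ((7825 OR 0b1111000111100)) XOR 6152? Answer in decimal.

1717

7825 = 1111010010001
0b1111000111100 = 1111000111100
→ OR → 1111010111101 = 7869
6152 = 1100000001000
→ XOR → 0011010110101 = 1717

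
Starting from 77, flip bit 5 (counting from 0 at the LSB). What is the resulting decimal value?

109

x = 0000001001101
bit 5 is currently 0; toggle it via x ^ (1 << 5) = x ^ 32
→ 0000001101101 = 109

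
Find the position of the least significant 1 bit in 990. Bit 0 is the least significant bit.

990 = 1111011110
Trailing zeros: 1, so the lowest set bit is bit 1 (value 2).

1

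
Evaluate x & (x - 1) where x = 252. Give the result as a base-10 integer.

x = 11111100 = 252
x - 1 = 11111011
AND   = 11111000 = 248
(x & (x - 1) clears the lowest set bit of x.)

248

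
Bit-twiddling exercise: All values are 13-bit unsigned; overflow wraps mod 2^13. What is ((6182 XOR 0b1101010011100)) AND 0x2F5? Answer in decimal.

688

6182 = 1100000100110
0b1101010011100 = 1101010011100
→ XOR → 0001010111010 = 698
0x2F5 = 0001011110101
→ AND → 0001010110000 = 688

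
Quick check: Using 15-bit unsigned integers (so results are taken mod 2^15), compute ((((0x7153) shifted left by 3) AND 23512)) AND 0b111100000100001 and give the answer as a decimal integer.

2048

0x7153 = 111000101010011
→ shifted left by 3 (mod 2^15) → 000101010011000 = 2712
23512 = 101101111011000
→ AND → 000101010011000 = 2712
0b111100000100001 = 111100000100001
→ AND → 000100000000000 = 2048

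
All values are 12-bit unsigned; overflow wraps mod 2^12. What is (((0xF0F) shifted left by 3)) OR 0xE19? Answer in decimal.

3705

0xF0F = 111100001111
→ shifted left by 3 (mod 2^12) → 100001111000 = 2168
0xE19 = 111000011001
→ OR → 111001111001 = 3705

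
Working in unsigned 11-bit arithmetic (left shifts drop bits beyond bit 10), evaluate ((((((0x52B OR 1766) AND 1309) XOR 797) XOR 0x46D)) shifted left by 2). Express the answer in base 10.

500

0x52B = 10100101011
1766 = 11011100110
→ OR → 11111101111 = 2031
1309 = 10100011101
→ AND → 10100001101 = 1293
797 = 01100011101
→ XOR → 11000010000 = 1552
0x46D = 10001101101
→ XOR → 01001111101 = 637
→ shifted left by 2 (mod 2^11) → 00111110100 = 500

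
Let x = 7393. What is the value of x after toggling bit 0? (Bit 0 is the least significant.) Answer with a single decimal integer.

7392

x = 1110011100001
bit 0 is currently 1; toggle it via x ^ (1 << 0) = x ^ 1
→ 1110011100000 = 7392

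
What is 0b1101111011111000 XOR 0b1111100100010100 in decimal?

a = 1101111011111000
b = 1111100100010100
XOR → 0010011111101100 = 10220

10220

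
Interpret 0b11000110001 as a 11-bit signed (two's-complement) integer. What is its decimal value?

-463

pattern = 11000110001 (MSB is 1 ⇒ negative)
Invert: 00111001110, add 1 → 00111001111 = 463, so the value is -463.
(Equivalently: 1585 - 2^11 = 1585 - 2048 = -463.)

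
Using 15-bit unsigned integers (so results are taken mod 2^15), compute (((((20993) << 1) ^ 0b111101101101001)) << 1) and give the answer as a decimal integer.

20993 = 101001000000001
→ << 1 (mod 2^15) → 010010000000010 = 9218
0b111101101101001 = 111101101101001
→ ^ → 101111101101011 = 24427
→ << 1 (mod 2^15) → 011111011010110 = 16086

16086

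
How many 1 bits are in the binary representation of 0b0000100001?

n = 100001
Count the 1s: 1 + 1 = 2

2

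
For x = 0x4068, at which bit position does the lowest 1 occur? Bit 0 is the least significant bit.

3

0x4068 = 100000001101000
Trailing zeros: 3, so the lowest set bit is bit 3 (value 8).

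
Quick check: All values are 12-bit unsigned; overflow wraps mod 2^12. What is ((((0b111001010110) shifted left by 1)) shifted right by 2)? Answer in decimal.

0b111001010110 = 111001010110
→ shifted left by 1 (mod 2^12) → 110010101100 = 3244
→ shifted right by 2 → 001100101011 = 811

811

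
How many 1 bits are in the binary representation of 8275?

8275 = 10000001010011
Count the 1s: 1 + 1 + 1 + 1 + 1 = 5

5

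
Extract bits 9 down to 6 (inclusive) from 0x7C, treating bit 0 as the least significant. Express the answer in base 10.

v = 00001111100
Shift right by 6: 00001
Mask low 4 bits: 0001 = 1

1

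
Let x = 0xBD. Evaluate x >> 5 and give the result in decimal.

0xBD = 10111101
shift right by 5 → 00000101 = 5
(equivalently, floor(189 / 32))

5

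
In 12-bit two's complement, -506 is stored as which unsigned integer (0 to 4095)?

3590

506 in 12 bits: 000111111010
Invert: 111000000101
Add 1:  111000000110 = 3590
(Check: 2^12 - 506 = 4096 - 506 = 3590.)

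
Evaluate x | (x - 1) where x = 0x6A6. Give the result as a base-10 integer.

x = 11010100110 = 1702
x - 1 = 11010100101
OR    = 11010100111 = 1703
(x | (x - 1) sets all bits below the lowest set bit.)

1703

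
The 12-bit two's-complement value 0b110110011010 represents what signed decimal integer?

-614

pattern = 110110011010 (MSB is 1 ⇒ negative)
Invert: 001001100101, add 1 → 001001100110 = 614, so the value is -614.
(Equivalently: 3482 - 2^12 = 3482 - 4096 = -614.)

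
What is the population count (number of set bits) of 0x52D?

0x52D = 10100101101
Count the 1s: 1 + 1 + 1 + 1 + 1 + 1 = 6

6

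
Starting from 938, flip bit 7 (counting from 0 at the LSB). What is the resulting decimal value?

x = 1110101010
bit 7 is currently 1; toggle it via x ^ (1 << 7) = x ^ 128
→ 1100101010 = 810

810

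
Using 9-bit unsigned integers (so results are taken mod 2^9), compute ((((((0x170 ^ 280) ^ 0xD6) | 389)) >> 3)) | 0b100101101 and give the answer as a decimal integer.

319

0x170 = 101110000
280 = 100011000
→ ^ → 001101000 = 104
0xD6 = 011010110
→ ^ → 010111110 = 190
389 = 110000101
→ | → 110111111 = 447
→ >> 3 → 000110111 = 55
0b100101101 = 100101101
→ | → 100111111 = 319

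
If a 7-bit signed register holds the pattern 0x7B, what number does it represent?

-5

pattern = 1111011 (MSB is 1 ⇒ negative)
Invert: 0000100, add 1 → 0000101 = 5, so the value is -5.
(Equivalently: 123 - 2^7 = 123 - 128 = -5.)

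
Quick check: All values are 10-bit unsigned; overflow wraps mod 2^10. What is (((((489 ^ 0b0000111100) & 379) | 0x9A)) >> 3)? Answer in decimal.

489 = 0111101001
0b0000111100 = 0000111100
→ ^ → 0111010101 = 469
379 = 0101111011
→ & → 0101010001 = 337
0x9A = 0010011010
→ | → 0111011011 = 475
→ >> 3 → 0000111011 = 59

59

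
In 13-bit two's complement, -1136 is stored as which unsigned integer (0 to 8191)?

1136 in 13 bits: 0010001110000
Invert: 1101110001111
Add 1:  1101110010000 = 7056
(Check: 2^13 - 1136 = 8192 - 1136 = 7056.)

7056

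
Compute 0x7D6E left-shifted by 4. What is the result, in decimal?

0x7D6E = 0000111110101101110
shift left by 4 → 1111101011011100000 = 513760
(equivalently, 32110 × 2^4 = 32110 × 16)

513760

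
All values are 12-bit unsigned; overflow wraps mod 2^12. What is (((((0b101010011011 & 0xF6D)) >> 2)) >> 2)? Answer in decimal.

0b101010011011 = 101010011011
0xF6D = 111101101101
→ & → 101000001001 = 2569
→ >> 2 → 001010000010 = 642
→ >> 2 → 000010100000 = 160

160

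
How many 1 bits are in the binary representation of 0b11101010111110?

n = 11101010111110
Count the 1s: 1 + 1 + 1 + 1 + 1 + 1 + 1 + 1 + 1 + 1 = 10

10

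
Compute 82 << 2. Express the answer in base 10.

82 = 001010010
shift left by 2 → 101001000 = 328
(equivalently, 82 × 2^2 = 82 × 4)

328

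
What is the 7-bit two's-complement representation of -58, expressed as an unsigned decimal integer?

70

58 in 7 bits: 0111010
Invert: 1000101
Add 1:  1000110 = 70
(Check: 2^7 - 58 = 128 - 58 = 70.)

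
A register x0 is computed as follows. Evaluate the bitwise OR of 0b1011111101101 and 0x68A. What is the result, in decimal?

6127

a = 1011111101101
0x68A = 0011010001010
 OR → 1011111101111 = 6127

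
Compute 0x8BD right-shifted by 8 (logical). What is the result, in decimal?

0x8BD = 100010111101
shift right by 8 → 000000001000 = 8
(equivalently, floor(2237 / 256))

8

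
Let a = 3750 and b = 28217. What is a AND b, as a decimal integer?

3616

3750 = 000111010100110
28217 = 110111000111001
AND → 000111000100000 = 3616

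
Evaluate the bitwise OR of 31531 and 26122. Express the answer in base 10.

31531 = 111101100101011
26122 = 110011000001010
 OR → 111111100101011 = 32555

32555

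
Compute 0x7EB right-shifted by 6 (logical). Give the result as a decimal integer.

31

0x7EB = 11111101011
shift right by 6 → 00000011111 = 31
(equivalently, floor(2027 / 64))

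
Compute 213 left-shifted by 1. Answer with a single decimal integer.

213 = 011010101
shift left by 1 → 110101010 = 426
(equivalently, 213 × 2^1 = 213 × 2)

426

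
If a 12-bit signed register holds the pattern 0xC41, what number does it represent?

-959

pattern = 110001000001 (MSB is 1 ⇒ negative)
Invert: 001110111110, add 1 → 001110111111 = 959, so the value is -959.
(Equivalently: 3137 - 2^12 = 3137 - 4096 = -959.)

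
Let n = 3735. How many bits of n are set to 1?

3735 = 111010010111
Count the 1s: 1 + 1 + 1 + 1 + 1 + 1 + 1 + 1 = 8

8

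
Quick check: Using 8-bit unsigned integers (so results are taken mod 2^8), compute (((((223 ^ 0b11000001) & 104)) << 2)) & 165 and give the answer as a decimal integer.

32

223 = 11011111
0b11000001 = 11000001
→ ^ → 00011110 = 30
104 = 01101000
→ & → 00001000 = 8
→ << 2 (mod 2^8) → 00100000 = 32
165 = 10100101
→ & → 00100000 = 32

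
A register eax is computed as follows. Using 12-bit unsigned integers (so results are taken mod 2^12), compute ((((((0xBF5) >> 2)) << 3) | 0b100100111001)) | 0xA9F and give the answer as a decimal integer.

4095

0xBF5 = 101111110101
→ >> 2 → 001011111101 = 765
→ << 3 (mod 2^12) → 011111101000 = 2024
0b100100111001 = 100100111001
→ | → 111111111001 = 4089
0xA9F = 101010011111
→ | → 111111111111 = 4095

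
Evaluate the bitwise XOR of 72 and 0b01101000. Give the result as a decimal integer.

32

72 = 1001000
b = 1101000
XOR → 0100000 = 32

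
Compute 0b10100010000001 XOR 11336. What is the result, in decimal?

a = 10100010000001
11336 = 10110001001000
XOR → 00010011001001 = 1225

1225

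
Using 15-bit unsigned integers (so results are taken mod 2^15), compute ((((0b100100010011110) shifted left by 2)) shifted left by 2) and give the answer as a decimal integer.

2528

0b100100010011110 = 100100010011110
→ shifted left by 2 (mod 2^15) → 010001001111000 = 8824
→ shifted left by 2 (mod 2^15) → 000100111100000 = 2528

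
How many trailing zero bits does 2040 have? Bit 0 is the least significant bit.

2040 = 11111111000
Trailing zeros: 3, so the lowest set bit is bit 3 (value 8).

3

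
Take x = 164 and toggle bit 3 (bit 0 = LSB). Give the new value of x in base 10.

x = 10100100
bit 3 is currently 0; toggle it via x ^ (1 << 3) = x ^ 8
→ 10101100 = 172

172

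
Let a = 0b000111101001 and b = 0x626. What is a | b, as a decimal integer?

a = 00111101001
0x626 = 11000100110
 OR → 11111101111 = 2031

2031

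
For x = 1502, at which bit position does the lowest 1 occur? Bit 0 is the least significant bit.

1

1502 = 10111011110
Trailing zeros: 1, so the lowest set bit is bit 1 (value 2).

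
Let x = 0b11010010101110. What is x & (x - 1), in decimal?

13484

x = 11010010101110 = 13486
x - 1 = 11010010101101
AND   = 11010010101100 = 13484
(x & (x - 1) clears the lowest set bit of x.)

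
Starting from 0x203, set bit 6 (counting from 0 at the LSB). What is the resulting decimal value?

x = 1000000011
bit 6 is currently 0; set it via x | (1 << 6) = x | 64
→ 1001000011 = 579

579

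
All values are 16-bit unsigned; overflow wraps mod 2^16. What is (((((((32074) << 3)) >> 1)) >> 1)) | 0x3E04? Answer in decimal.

32074 = 0111110101001010
→ << 3 (mod 2^16) → 1110101001010000 = 59984
→ >> 1 → 0111010100101000 = 29992
→ >> 1 → 0011101010010100 = 14996
0x3E04 = 0011111000000100
→ | → 0011111010010100 = 16020

16020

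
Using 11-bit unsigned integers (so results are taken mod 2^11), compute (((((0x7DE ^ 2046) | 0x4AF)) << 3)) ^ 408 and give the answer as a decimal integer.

1248

0x7DE = 11111011110
2046 = 11111111110
→ ^ → 00000100000 = 32
0x4AF = 10010101111
→ | → 10010101111 = 1199
→ << 3 (mod 2^11) → 10101111000 = 1400
408 = 00110011000
→ ^ → 10011100000 = 1248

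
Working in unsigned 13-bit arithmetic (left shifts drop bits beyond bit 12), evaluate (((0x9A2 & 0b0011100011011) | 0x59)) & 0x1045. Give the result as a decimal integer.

0x9A2 = 0100110100010
0b0011100011011 = 0011100011011
→ & → 0000100000010 = 258
0x59 = 0000001011001
→ | → 0000101011011 = 347
0x1045 = 1000001000101
→ & → 0000001000001 = 65

65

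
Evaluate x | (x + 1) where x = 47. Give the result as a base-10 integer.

63

x = 101111 = 47
x + 1 = 110000
OR    = 111111 = 63
(x | (x + 1) sets the lowest cleared bit.)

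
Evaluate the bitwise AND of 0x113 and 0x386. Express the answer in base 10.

258

0x113 = 0100010011
0x386 = 1110000110
AND → 0100000010 = 258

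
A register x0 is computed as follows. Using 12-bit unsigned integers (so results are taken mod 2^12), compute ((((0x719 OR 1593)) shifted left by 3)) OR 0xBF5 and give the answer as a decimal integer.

3069

0x719 = 011100011001
1593 = 011000111001
→ OR → 011100111001 = 1849
→ shifted left by 3 (mod 2^12) → 100111001000 = 2504
0xBF5 = 101111110101
→ OR → 101111111101 = 3069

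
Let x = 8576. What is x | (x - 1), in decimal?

x = 10000110000000 = 8576
x - 1 = 10000101111111
OR    = 10000111111111 = 8703
(x | (x - 1) sets all bits below the lowest set bit.)

8703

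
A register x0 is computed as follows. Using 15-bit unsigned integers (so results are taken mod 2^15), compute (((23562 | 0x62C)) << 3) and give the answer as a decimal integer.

29040

23562 = 101110000001010
0x62C = 000011000101100
→ | → 101111000101110 = 24110
→ << 3 (mod 2^15) → 111000101110000 = 29040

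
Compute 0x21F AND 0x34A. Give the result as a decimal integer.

0x21F = 1000011111
0x34A = 1101001010
AND → 1000001010 = 522

522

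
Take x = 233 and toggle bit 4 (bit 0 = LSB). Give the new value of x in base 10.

249

x = 11101001
bit 4 is currently 0; toggle it via x ^ (1 << 4) = x ^ 16
→ 11111001 = 249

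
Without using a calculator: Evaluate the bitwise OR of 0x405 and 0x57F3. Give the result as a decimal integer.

22519

0x405 = 000010000000101
0x57F3 = 101011111110011
 OR → 101011111110111 = 22519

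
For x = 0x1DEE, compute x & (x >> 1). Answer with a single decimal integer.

3302

x = 1110111101110 = 7662
x>>1 = 0111011110111
AND  = 0110011100110 = 3302
(x & (x >> 1) has a 1 wherever x has two consecutive 1 bits.)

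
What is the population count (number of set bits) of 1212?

1212 = 10010111100
Count the 1s: 1 + 1 + 1 + 1 + 1 + 1 = 6

6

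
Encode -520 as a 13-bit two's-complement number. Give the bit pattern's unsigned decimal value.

520 in 13 bits: 0001000001000
Invert: 1110111110111
Add 1:  1110111111000 = 7672
(Check: 2^13 - 520 = 8192 - 520 = 7672.)

7672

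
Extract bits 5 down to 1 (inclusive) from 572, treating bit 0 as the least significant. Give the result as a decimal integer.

30

v = 1000111100
Shift right by 1: 100011110
Mask low 5 bits: 11110 = 30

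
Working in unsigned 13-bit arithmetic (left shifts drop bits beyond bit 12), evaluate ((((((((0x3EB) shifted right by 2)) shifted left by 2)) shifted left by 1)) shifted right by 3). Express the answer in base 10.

0x3EB = 0001111101011
→ shifted right by 2 → 0000011111010 = 250
→ shifted left by 2 (mod 2^13) → 0001111101000 = 1000
→ shifted left by 1 (mod 2^13) → 0011111010000 = 2000
→ shifted right by 3 → 0000011111010 = 250

250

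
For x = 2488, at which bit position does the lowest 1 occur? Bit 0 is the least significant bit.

2488 = 100110111000
Trailing zeros: 3, so the lowest set bit is bit 3 (value 8).

3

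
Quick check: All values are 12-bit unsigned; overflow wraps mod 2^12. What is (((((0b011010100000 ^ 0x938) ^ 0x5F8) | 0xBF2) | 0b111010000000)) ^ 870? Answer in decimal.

3220

0b011010100000 = 011010100000
0x938 = 100100111000
→ ^ → 111110011000 = 3992
0x5F8 = 010111111000
→ ^ → 101001100000 = 2656
0xBF2 = 101111110010
→ | → 101111110010 = 3058
0b111010000000 = 111010000000
→ | → 111111110010 = 4082
870 = 001101100110
→ ^ → 110010010100 = 3220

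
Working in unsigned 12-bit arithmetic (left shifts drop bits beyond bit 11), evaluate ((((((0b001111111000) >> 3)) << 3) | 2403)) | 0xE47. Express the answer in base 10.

0b001111111000 = 001111111000
→ >> 3 → 000001111111 = 127
→ << 3 (mod 2^12) → 001111111000 = 1016
2403 = 100101100011
→ | → 101111111011 = 3067
0xE47 = 111001000111
→ | → 111111111111 = 4095

4095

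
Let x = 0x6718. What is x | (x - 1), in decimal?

26399

x = 110011100011000 = 26392
x - 1 = 110011100010111
OR    = 110011100011111 = 26399
(x | (x - 1) sets all bits below the lowest set bit.)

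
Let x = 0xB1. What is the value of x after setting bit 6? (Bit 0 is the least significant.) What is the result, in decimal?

241

x = 10110001
bit 6 is currently 0; set it via x | (1 << 6) = x | 64
→ 11110001 = 241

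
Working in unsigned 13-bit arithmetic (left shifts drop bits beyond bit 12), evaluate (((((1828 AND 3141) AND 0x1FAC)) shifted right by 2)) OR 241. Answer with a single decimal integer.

497

1828 = 0011100100100
3141 = 0110001000101
→ AND → 0010000000100 = 1028
0x1FAC = 1111110101100
→ AND → 0010000000100 = 1028
→ shifted right by 2 → 0000100000001 = 257
241 = 0000011110001
→ OR → 0000111110001 = 497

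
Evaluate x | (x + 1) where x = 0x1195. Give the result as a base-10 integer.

x = 1000110010101 = 4501
x + 1 = 1000110010110
OR    = 1000110010111 = 4503
(x | (x + 1) sets the lowest cleared bit.)

4503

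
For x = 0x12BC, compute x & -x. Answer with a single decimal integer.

4

x = 1001010111100 = 4796
-x (two's complement) = …0110101000100
AND   = 0000000000100 = 4
(x & -x isolates the lowest set bit of x.)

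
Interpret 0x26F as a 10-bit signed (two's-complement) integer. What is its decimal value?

pattern = 1001101111 (MSB is 1 ⇒ negative)
Invert: 0110010000, add 1 → 0110010001 = 401, so the value is -401.
(Equivalently: 623 - 2^10 = 623 - 1024 = -401.)

-401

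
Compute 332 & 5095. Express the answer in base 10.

332 = 0000101001100
5095 = 1001111100111
AND → 0000101000100 = 324

324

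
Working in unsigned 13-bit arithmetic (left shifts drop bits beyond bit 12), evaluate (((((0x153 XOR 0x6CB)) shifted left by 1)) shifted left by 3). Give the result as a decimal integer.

0x153 = 0000101010011
0x6CB = 0011011001011
→ XOR → 0011110011000 = 1944
→ shifted left by 1 (mod 2^13) → 0111100110000 = 3888
→ shifted left by 3 (mod 2^13) → 1100110000000 = 6528

6528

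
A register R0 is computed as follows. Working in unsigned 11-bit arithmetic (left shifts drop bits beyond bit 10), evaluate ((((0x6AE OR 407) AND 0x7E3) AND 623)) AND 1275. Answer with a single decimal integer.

0x6AE = 11010101110
407 = 00110010111
→ OR → 11110111111 = 1983
0x7E3 = 11111100011
→ AND → 11110100011 = 1955
623 = 01001101111
→ AND → 01000100011 = 547
1275 = 10011111011
→ AND → 00000100011 = 35

35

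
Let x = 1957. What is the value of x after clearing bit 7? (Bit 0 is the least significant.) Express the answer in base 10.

1829

x = 011110100101
bit 7 is currently 1; clear it via x & ~(1 << 7) = x & ~128
→ 011100100101 = 1829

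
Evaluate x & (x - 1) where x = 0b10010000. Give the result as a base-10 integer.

128

x = 10010000 = 144
x - 1 = 10001111
AND   = 10000000 = 128
(x & (x - 1) clears the lowest set bit of x.)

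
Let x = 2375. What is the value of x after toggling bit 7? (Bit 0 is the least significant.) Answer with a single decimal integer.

2503

x = 100101000111
bit 7 is currently 0; toggle it via x ^ (1 << 7) = x ^ 128
→ 100111000111 = 2503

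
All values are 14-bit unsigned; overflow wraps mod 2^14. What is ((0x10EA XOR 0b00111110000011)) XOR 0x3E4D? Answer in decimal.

0x10EA = 01000011101010
0b00111110000011 = 00111110000011
→ XOR → 01111101101001 = 8041
0x3E4D = 11111001001101
→ XOR → 10000100100100 = 8484

8484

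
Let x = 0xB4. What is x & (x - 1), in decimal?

x = 10110100 = 180
x - 1 = 10110011
AND   = 10110000 = 176
(x & (x - 1) clears the lowest set bit of x.)

176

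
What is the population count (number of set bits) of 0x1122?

4

0x1122 = 1000100100010
Count the 1s: 1 + 1 + 1 + 1 = 4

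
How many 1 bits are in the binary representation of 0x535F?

0x535F = 101001101011111
Count the 1s: 1 + 1 + 1 + 1 + 1 + 1 + 1 + 1 + 1 + 1 = 10

10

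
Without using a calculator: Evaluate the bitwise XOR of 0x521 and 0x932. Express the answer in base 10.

3091

0x521 = 010100100001
0x932 = 100100110010
XOR → 110000010011 = 3091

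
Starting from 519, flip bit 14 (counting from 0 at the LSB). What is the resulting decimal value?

x = 000001000000111
bit 14 is currently 0; toggle it via x ^ (1 << 14) = x ^ 16384
→ 100001000000111 = 16903

16903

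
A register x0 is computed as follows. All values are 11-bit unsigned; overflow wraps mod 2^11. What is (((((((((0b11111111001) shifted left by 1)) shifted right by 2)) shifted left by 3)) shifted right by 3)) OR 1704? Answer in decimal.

1788

0b11111111001 = 11111111001
→ shifted left by 1 (mod 2^11) → 11111110010 = 2034
→ shifted right by 2 → 00111111100 = 508
→ shifted left by 3 (mod 2^11) → 11111100000 = 2016
→ shifted right by 3 → 00011111100 = 252
1704 = 11010101000
→ OR → 11011111100 = 1788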